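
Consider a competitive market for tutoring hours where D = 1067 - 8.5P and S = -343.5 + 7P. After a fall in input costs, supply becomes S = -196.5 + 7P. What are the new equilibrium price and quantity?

Original equilibrium: P* = 91, Q* = 293.5.
New equilibrium: 1067 - 8.5P = -196.5 + 7P, so 1263.5 = 15.5P and P' = 2527/31; Q' = 1067 − 8.5(2527/31) = 23195/62.

P' = 2527/31, Q' = 23195/62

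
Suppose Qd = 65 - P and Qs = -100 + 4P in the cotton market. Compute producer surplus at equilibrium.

Producer surplus = 128

Equilibrium: 65 - P = -100 + 4P gives P* = 33, Q* = 32.
Supply starts at P = 25 (where Qs = 0).
PS = ½(33 − 25)(32) = 128.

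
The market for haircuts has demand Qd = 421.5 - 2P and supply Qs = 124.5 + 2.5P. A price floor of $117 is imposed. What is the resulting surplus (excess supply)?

Equilibrium price would be P* = 66, so the floor at 117 binds.
At P = 117: Qd = 187.5, Qs = 417.
Surplus = 417 − 187.5 = 229.5.

Surplus = 229.5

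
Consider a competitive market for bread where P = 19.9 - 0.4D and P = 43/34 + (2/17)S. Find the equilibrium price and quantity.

P* = 5.5, Q* = 36

Set the two price expressions equal: 19.9 - 0.4Q = 43/34 + (2/17)Q.
1584/85 = (44/85)Q, so Q* = 36.
P* = 19.9 − (0.4)(36) = 5.5.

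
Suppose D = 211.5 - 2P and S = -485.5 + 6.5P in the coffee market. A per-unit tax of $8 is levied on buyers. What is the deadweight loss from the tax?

Pre-tax equilibrium: P* = 82, Q* = 47.5.
Tax on buyers shifts demand to D = 211.5 − 2(P + 8) = 195.5 - 2P.
195.5 - 2P = -485.5 + 6.5P gives seller price Ps = 1362/17; buyers pay Pb = 1362/17 + 8 = 1498/17.
New quantity: Q = 211.5 − 2(1498/17) = 1199/34.
DWL = ½ × 8 × (47.5 − 1199/34) = 832/17.

Deadweight loss = 832/17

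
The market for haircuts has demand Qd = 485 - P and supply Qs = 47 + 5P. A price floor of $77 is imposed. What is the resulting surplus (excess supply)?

Equilibrium price would be P* = 73, so the floor at 77 binds.
At P = 77: Qd = 408, Qs = 432.
Surplus = 432 − 408 = 24.

Surplus = 24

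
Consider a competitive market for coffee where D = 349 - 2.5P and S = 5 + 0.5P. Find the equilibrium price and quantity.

P* = 344/3, Q* = 187/3

Set D = S: 349 - 2.5P = 5 + 0.5P.
344 = 3P, so P* = 344/3.
Q* = 349 − 2.5(344/3) = 187/3.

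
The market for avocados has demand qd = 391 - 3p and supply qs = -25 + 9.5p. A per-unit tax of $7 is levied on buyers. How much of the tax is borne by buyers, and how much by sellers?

Buyers bear $5.32, sellers bear $1.68

Pre-tax equilibrium: p* = 33.28, q* = 291.16.
Tax on buyers shifts demand to qd = 391 − 3(p + 7) = 370 - 3p.
370 - 3p = -25 + 9.5p gives seller price ps = 31.6; buyers pay pb = 31.6 + 7 = 38.6.
New quantity: q = 391 − 3(38.6) = 275.2.
Buyer burden = 38.6 − 33.28 = 5.32; seller burden = 33.28 − 31.6 = 1.68.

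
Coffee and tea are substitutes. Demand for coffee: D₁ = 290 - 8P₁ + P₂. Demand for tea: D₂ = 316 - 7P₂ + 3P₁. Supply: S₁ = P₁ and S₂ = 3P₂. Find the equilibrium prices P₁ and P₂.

P₁ = 1072/29, P₂ = 1238/29

Market 1: 290 - 8P₁ + P₂ = P₁ → 9P₁ - P₂ = 290.
Market 2: 10P₂ - 3P₁ = 316.
Eliminating P₂: 10×(1) + 1×(2) gives 87P₁ = 3216, so P₁ = 1072/29.
Back-substitute into (2): P₂ = (316 + 3×1072/29) / 10 = 1238/29.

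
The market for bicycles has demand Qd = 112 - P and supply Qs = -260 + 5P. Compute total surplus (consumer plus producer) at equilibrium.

Equilibrium: 112 - P = -260 + 5P gives P* = 62, Q* = 50.
Demand choke price: P = 112; supply starts at P = 52.
CS = ½(112 − 62)(50) = 1250; PS = ½(62 − 52)(50) = 250.

Total surplus = 1500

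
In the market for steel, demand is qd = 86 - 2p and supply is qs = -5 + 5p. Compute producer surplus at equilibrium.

Producer surplus = 360

Equilibrium: 86 - 2p = -5 + 5p gives p* = 13, q* = 60.
Supply starts at p = 1 (where qs = 0).
PS = ½(13 − 1)(60) = 360.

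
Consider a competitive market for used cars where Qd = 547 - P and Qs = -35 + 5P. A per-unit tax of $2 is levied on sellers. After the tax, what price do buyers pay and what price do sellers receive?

Pre-tax equilibrium: P* = 97, Q* = 450.
Tax on sellers shifts supply to Qs = -35 + 5(P − 2) = -45 + 5P.
547 - P = -45 + 5P gives buyer price Pb = 296/3; sellers receive Ps = 296/3 − 2 = 290/3.
New quantity: Q = 547 − 1(296/3) = 1345/3.

Buyers pay 296/3, sellers receive 290/3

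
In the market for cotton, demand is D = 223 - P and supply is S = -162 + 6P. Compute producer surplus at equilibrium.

Producer surplus = 2352

Equilibrium: 223 - P = -162 + 6P gives P* = 55, Q* = 168.
Supply starts at P = 27 (where S = 0).
PS = ½(55 − 27)(168) = 2352.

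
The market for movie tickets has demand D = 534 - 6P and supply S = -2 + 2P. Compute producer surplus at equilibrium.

Equilibrium: 534 - 6P = -2 + 2P gives P* = 67, Q* = 132.
Supply starts at P = 1 (where S = 0).
PS = ½(67 − 1)(132) = 4356.

Producer surplus = 4356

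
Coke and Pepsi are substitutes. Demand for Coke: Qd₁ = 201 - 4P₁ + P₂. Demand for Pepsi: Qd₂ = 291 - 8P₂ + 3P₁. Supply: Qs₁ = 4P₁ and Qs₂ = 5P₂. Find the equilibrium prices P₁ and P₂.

Market 1: 201 - 4P₁ + P₂ = 4P₁ → 8P₁ - P₂ = 201.
Market 2: 13P₂ - 3P₁ = 291.
Eliminating P₂: 13×(1) + 1×(2) gives 101P₁ = 2904, so P₁ = 2904/101.
Back-substitute into (2): P₂ = (291 + 3×2904/101) / 13 = 2931/101.

P₁ = 2904/101, P₂ = 2931/101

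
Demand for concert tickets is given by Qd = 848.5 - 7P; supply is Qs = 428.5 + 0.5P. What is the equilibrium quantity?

Set Qd = Qs: 848.5 - 7P = 428.5 + 0.5P.
420 = 7.5P, so P* = 56.
Q* = 848.5 − 7(56) = 456.5.

Q* = 456.5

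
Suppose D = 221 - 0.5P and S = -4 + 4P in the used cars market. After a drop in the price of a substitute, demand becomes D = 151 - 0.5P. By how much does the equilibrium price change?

Original equilibrium: P* = 50, Q* = 196.
New equilibrium: 151 - 0.5P = -4 + 4P, so 155 = 4.5P and P' = 310/9; Q' = 151 − 0.5(310/9) = 1204/9.
Change in price: 310/9 − 50 = -140/9.

ΔP = -140/9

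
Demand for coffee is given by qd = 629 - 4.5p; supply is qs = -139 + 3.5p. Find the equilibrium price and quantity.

p* = 96, q* = 197

Set qd = qs: 629 - 4.5p = -139 + 3.5p.
768 = 8p, so p* = 96.
q* = 629 − 4.5(96) = 197.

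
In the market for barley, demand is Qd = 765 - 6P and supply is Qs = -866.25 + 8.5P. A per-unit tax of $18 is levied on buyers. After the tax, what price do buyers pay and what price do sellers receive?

Buyers pay 7137/58, sellers receive 6093/58

Pre-tax equilibrium: P* = 112.5, Q* = 90.
Tax on buyers shifts demand to Qd = 765 − 6(P + 18) = 657 - 6P.
657 - 6P = -866.25 + 8.5P gives seller price Ps = 6093/58; buyers pay Pb = 6093/58 + 18 = 7137/58.
New quantity: Q = 765 − 6(7137/58) = 774/29.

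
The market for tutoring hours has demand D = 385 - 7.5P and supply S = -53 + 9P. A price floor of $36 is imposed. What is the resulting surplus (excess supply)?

Equilibrium price would be P* = 292/11, so the floor at 36 binds.
At P = 36: D = 115, S = 271.
Surplus = 271 − 115 = 156.

Surplus = 156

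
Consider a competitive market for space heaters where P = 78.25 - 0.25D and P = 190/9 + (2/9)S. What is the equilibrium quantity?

Q* = 121

Set the two price expressions equal: 78.25 - 0.25Q = 190/9 + (2/9)Q.
2057/36 = (17/36)Q, so Q* = 121.
P* = 78.25 − (0.25)(121) = 48.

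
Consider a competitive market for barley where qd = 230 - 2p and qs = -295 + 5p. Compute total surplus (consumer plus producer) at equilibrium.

Total surplus = 2240

Equilibrium: 230 - 2p = -295 + 5p gives p* = 75, q* = 80.
Demand choke price: p = 115; supply starts at p = 59.
CS = ½(115 − 75)(80) = 1600; PS = ½(75 − 59)(80) = 640.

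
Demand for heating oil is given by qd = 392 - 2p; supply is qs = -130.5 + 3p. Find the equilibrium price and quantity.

Set qd = qs: 392 - 2p = -130.5 + 3p.
522.5 = 5p, so p* = 104.5.
q* = 392 − 2(104.5) = 183.

p* = 104.5, q* = 183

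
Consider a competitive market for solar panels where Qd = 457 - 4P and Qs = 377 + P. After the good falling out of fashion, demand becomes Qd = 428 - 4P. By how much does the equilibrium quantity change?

ΔQ = -5.8

Original equilibrium: P* = 16, Q* = 393.
New equilibrium: 428 - 4P = 377 + P, so 51 = 5P and P' = 10.2; Q' = 428 − 4(10.2) = 387.2.
Change in quantity: 387.2 − 393 = -5.8.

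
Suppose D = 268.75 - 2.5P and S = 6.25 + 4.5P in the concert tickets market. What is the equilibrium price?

Set D = S: 268.75 - 2.5P = 6.25 + 4.5P.
262.5 = 7P, so P* = 37.5.
Q* = 268.75 − 2.5(37.5) = 175.

P* = 37.5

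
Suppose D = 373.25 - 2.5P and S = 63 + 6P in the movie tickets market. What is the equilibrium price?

P* = 36.5

Set D = S: 373.25 - 2.5P = 63 + 6P.
310.25 = 8.5P, so P* = 36.5.
Q* = 373.25 − 2.5(36.5) = 282.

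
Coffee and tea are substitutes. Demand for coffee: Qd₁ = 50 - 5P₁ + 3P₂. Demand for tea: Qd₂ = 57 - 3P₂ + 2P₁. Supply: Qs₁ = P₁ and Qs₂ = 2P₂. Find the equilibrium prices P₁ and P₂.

P₁ = 421/24, P₂ = 221/12

Market 1: 50 - 5P₁ + 3P₂ = P₁ → 6P₁ - 3P₂ = 50.
Market 2: 5P₂ - 2P₁ = 57.
Eliminating P₂: 5×(1) + 3×(2) gives 24P₁ = 421, so P₁ = 421/24.
Back-substitute into (2): P₂ = (57 + 2×421/24) / 5 = 221/12.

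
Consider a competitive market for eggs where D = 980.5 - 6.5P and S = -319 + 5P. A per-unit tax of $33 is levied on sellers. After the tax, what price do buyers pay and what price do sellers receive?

Buyers pay 2929/23, sellers receive 2170/23

Pre-tax equilibrium: P* = 113, Q* = 246.
Tax on sellers shifts supply to S = -319 + 5(P − 33) = -484 + 5P.
980.5 - 6.5P = -484 + 5P gives buyer price Pb = 2929/23; sellers receive Ps = 2929/23 − 33 = 2170/23.
New quantity: Q = 980.5 − 6.5(2929/23) = 3513/23.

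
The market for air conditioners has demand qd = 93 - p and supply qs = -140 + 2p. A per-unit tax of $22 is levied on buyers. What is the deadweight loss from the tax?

Deadweight loss = 484/3

Pre-tax equilibrium: p* = 233/3, q* = 46/3.
Tax on buyers shifts demand to qd = 93 − 1(p + 22) = 71 - p.
71 - p = -140 + 2p gives seller price ps = 211/3; buyers pay pb = 211/3 + 22 = 277/3.
New quantity: q = 93 − 1(277/3) = 2/3.
DWL = ½ × 22 × (46/3 − 2/3) = 484/3.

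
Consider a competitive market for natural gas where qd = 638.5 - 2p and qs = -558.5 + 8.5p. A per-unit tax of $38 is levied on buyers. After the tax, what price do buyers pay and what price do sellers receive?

Buyers pay 3040/21, sellers receive 2242/21

Pre-tax equilibrium: p* = 114, q* = 410.5.
Tax on buyers shifts demand to qd = 638.5 − 2(p + 38) = 562.5 - 2p.
562.5 - 2p = -558.5 + 8.5p gives seller price ps = 2242/21; buyers pay pb = 2242/21 + 38 = 3040/21.
New quantity: q = 638.5 − 2(3040/21) = 14657/42.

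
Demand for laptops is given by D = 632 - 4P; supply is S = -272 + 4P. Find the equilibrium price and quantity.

P* = 113, Q* = 180

Set D = S: 632 - 4P = -272 + 4P.
904 = 8P, so P* = 113.
Q* = 632 − 4(113) = 180.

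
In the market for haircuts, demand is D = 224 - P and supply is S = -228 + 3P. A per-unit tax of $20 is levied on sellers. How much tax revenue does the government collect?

Tax revenue = 1920

Pre-tax equilibrium: P* = 113, Q* = 111.
Tax on sellers shifts supply to S = -228 + 3(P − 20) = -288 + 3P.
224 - P = -288 + 3P gives buyer price Pb = 128; sellers receive Ps = 128 − 20 = 108.
New quantity: Q = 224 − 1(128) = 96.
Revenue = 20 × 96 = 1920.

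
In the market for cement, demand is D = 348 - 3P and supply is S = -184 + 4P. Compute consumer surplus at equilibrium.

Equilibrium: 348 - 3P = -184 + 4P gives P* = 76, Q* = 120.
Demand choke price (D = 0): P = 116.
CS = ½(116 − 76)(120) = 2400.

Consumer surplus = 2400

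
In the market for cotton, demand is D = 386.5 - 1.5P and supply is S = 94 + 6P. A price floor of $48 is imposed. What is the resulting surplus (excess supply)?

Equilibrium price would be P* = 39, so the floor at 48 binds.
At P = 48: D = 314.5, S = 382.
Surplus = 382 − 314.5 = 67.5.

Surplus = 67.5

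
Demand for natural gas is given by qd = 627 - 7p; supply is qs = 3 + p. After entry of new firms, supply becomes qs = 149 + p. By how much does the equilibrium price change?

Δp = -18.25

Original equilibrium: p* = 78, q* = 81.
New equilibrium: 627 - 7p = 149 + p, so 478 = 8p and p' = 59.75; q' = 627 − 7(59.75) = 208.75.
Change in price: 59.75 − 78 = -18.25.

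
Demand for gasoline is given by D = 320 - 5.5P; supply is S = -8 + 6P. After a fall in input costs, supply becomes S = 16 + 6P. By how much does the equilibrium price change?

Original equilibrium: P* = 656/23, Q* = 3752/23.
New equilibrium: 320 - 5.5P = 16 + 6P, so 304 = 11.5P and P' = 608/23; Q' = 320 − 5.5(608/23) = 4016/23.
Change in price: 608/23 − 656/23 = -48/23.

ΔP = -48/23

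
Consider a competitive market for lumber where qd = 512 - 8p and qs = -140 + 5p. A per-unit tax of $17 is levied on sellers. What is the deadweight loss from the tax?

Pre-tax equilibrium: p* = 652/13, q* = 1440/13.
Tax on sellers shifts supply to qs = -140 + 5(p − 17) = -225 + 5p.
512 - 8p = -225 + 5p gives buyer price pb = 737/13; sellers receive ps = 737/13 − 17 = 516/13.
New quantity: q = 512 − 8(737/13) = 760/13.
DWL = ½ × 17 × (1440/13 − 760/13) = 5780/13.

Deadweight loss = 5780/13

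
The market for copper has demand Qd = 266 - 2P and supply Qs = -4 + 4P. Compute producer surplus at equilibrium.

Equilibrium: 266 - 2P = -4 + 4P gives P* = 45, Q* = 176.
Supply starts at P = 1 (where Qs = 0).
PS = ½(45 − 1)(176) = 3872.

Producer surplus = 3872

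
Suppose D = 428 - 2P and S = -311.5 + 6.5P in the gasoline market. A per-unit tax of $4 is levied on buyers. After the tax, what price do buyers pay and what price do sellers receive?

Pre-tax equilibrium: P* = 87, Q* = 254.
Tax on buyers shifts demand to D = 428 − 2(P + 4) = 420 - 2P.
420 - 2P = -311.5 + 6.5P gives seller price Ps = 1463/17; buyers pay Pb = 1463/17 + 4 = 1531/17.
New quantity: Q = 428 − 2(1531/17) = 4214/17.

Buyers pay 1531/17, sellers receive 1463/17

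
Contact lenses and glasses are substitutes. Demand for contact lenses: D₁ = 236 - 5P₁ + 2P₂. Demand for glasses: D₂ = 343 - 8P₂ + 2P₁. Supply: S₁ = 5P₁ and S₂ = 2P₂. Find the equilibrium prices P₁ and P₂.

P₁ = 1523/48, P₂ = 1951/48

Market 1: 236 - 5P₁ + 2P₂ = 5P₁ → 10P₁ - 2P₂ = 236.
Market 2: 10P₂ - 2P₁ = 343.
Eliminating P₂: 10×(1) + 2×(2) gives 96P₁ = 3046, so P₁ = 1523/48.
Back-substitute into (2): P₂ = (343 + 2×1523/48) / 10 = 1951/48.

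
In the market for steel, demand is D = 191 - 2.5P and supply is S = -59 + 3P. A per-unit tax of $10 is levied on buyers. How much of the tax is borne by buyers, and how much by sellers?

Buyers bear 60/11, sellers bear 50/11

Pre-tax equilibrium: P* = 500/11, Q* = 851/11.
Tax on buyers shifts demand to D = 191 − 2.5(P + 10) = 166 - 2.5P.
166 - 2.5P = -59 + 3P gives seller price Ps = 450/11; buyers pay Pb = 450/11 + 10 = 560/11.
New quantity: Q = 191 − 2.5(560/11) = 701/11.
Buyer burden = 560/11 − 500/11 = 60/11; seller burden = 500/11 − 450/11 = 50/11.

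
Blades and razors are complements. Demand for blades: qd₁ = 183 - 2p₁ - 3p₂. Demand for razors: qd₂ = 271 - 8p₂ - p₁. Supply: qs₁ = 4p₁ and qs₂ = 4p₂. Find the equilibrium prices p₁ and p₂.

p₁ = 461/23, p₂ = 481/23

Market 1: 183 - 2p₁ - 3p₂ = 4p₁ → 6p₁ + 3p₂ = 183.
Market 2: 12p₂ + p₁ = 271.
Eliminating p₂: 12×(1) − 3×(2) gives 69p₁ = 1383, so p₁ = 461/23.
Back-substitute into (2): p₂ = (271 − 1×461/23) / 12 = 481/23.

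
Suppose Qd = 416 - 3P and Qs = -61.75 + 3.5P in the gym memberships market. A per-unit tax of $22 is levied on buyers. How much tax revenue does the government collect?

Pre-tax equilibrium: P* = 73.5, Q* = 195.5.
Tax on buyers shifts demand to Qd = 416 − 3(P + 22) = 350 - 3P.
350 - 3P = -61.75 + 3.5P gives seller price Ps = 1647/26; buyers pay Pb = 1647/26 + 22 = 2219/26.
New quantity: Q = 416 − 3(2219/26) = 4159/26.
Revenue = 22 × 4159/26 = 45749/13.

Tax revenue = 45749/13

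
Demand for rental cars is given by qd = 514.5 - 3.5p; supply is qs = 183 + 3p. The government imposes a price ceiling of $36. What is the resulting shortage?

Equilibrium price would be p* = 51, so the ceiling at 36 binds.
At p = 36: qd = 514.5 − 3.5(36) = 388.5, qs = 183 + 3(36) = 291.
Shortage = 388.5 − 291 = 97.5.

Shortage = 97.5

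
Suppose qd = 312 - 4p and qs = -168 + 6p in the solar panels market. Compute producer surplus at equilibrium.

Equilibrium: 312 - 4p = -168 + 6p gives p* = 48, q* = 120.
Supply starts at p = 28 (where qs = 0).
PS = ½(48 − 28)(120) = 1200.

Producer surplus = 1200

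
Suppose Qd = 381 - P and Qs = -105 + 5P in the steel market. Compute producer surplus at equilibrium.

Equilibrium: 381 - P = -105 + 5P gives P* = 81, Q* = 300.
Supply starts at P = 21 (where Qs = 0).
PS = ½(81 − 21)(300) = 9000.

Producer surplus = 9000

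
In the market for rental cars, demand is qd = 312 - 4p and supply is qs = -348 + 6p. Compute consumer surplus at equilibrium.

Equilibrium: 312 - 4p = -348 + 6p gives p* = 66, q* = 48.
Demand choke price (qd = 0): p = 78.
CS = ½(78 − 66)(48) = 288.

Consumer surplus = 288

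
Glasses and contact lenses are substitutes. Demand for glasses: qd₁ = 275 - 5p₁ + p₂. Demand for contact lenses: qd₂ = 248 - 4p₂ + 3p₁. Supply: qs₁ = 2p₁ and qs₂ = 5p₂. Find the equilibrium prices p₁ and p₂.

Market 1: 275 - 5p₁ + p₂ = 2p₁ → 7p₁ - p₂ = 275.
Market 2: 9p₂ - 3p₁ = 248.
Eliminating p₂: 9×(1) + 1×(2) gives 60p₁ = 2723, so p₁ = 2723/60.
Back-substitute into (2): p₂ = (248 + 3×2723/60) / 9 = 2561/60.

p₁ = 2723/60, p₂ = 2561/60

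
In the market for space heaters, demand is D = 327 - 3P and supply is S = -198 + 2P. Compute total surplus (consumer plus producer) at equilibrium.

Total surplus = 60

Equilibrium: 327 - 3P = -198 + 2P gives P* = 105, Q* = 12.
Demand choke price: P = 109; supply starts at P = 99.
CS = ½(109 − 105)(12) = 24; PS = ½(105 − 99)(12) = 36.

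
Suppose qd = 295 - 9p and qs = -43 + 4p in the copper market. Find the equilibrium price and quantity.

Set qd = qs: 295 - 9p = -43 + 4p.
338 = 13p, so p* = 26.
q* = 295 − 9(26) = 61.

p* = 26, q* = 61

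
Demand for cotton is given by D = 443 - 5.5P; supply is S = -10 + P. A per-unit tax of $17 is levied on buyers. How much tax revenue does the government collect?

Tax revenue = 10013/13

Pre-tax equilibrium: P* = 906/13, Q* = 776/13.
Tax on buyers shifts demand to D = 443 − 5.5(P + 17) = 349.5 - 5.5P.
349.5 - 5.5P = -10 + P gives seller price Ps = 719/13; buyers pay Pb = 719/13 + 17 = 940/13.
New quantity: Q = 443 − 5.5(940/13) = 589/13.
Revenue = 17 × 589/13 = 10013/13.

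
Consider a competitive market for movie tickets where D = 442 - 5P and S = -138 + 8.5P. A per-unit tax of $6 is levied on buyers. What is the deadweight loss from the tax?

Pre-tax equilibrium: P* = 1160/27, Q* = 6134/27.
Tax on buyers shifts demand to D = 442 − 5(P + 6) = 412 - 5P.
412 - 5P = -138 + 8.5P gives seller price Ps = 1100/27; buyers pay Pb = 1100/27 + 6 = 1262/27.
New quantity: Q = 442 − 5(1262/27) = 5624/27.
DWL = ½ × 6 × (6134/27 − 5624/27) = 170/3.

Deadweight loss = 170/3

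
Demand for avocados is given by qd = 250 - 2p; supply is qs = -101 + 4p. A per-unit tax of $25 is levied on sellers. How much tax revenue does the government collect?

Tax revenue = 7475/3

Pre-tax equilibrium: p* = 58.5, q* = 133.
Tax on sellers shifts supply to qs = -101 + 4(p − 25) = -201 + 4p.
250 - 2p = -201 + 4p gives buyer price pb = 451/6; sellers receive ps = 451/6 − 25 = 301/6.
New quantity: q = 250 − 2(451/6) = 299/3.
Revenue = 25 × 299/3 = 7475/3.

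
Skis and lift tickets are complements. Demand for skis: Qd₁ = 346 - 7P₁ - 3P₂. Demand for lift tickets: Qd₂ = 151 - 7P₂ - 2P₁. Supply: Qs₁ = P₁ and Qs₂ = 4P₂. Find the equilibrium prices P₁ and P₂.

Market 1: 346 - 7P₁ - 3P₂ = P₁ → 8P₁ + 3P₂ = 346.
Market 2: 11P₂ + 2P₁ = 151.
Eliminating P₂: 11×(1) − 3×(2) gives 82P₁ = 3353, so P₁ = 3353/82.
Back-substitute into (2): P₂ = (151 − 2×3353/82) / 11 = 258/41.

P₁ = 3353/82, P₂ = 258/41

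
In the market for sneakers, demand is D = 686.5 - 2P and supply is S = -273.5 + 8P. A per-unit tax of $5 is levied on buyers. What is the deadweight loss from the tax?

Pre-tax equilibrium: P* = 96, Q* = 494.5.
Tax on buyers shifts demand to D = 686.5 − 2(P + 5) = 676.5 - 2P.
676.5 - 2P = -273.5 + 8P gives seller price Ps = 95; buyers pay Pb = 95 + 5 = 100.
New quantity: Q = 686.5 − 2(100) = 486.5.
DWL = ½ × 5 × (494.5 − 486.5) = 20.

Deadweight loss = 20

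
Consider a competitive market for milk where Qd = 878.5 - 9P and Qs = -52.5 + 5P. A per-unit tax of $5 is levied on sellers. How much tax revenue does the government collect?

Pre-tax equilibrium: P* = 66.5, Q* = 280.
Tax on sellers shifts supply to Qs = -52.5 + 5(P − 5) = -77.5 + 5P.
878.5 - 9P = -77.5 + 5P gives buyer price Pb = 478/7; sellers receive Ps = 478/7 − 5 = 443/7.
New quantity: Q = 878.5 − 9(478/7) = 3695/14.
Revenue = 5 × 3695/14 = 18475/14.

Tax revenue = 18475/14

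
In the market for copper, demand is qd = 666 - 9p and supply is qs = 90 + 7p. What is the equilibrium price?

Set qd = qs: 666 - 9p = 90 + 7p.
576 = 16p, so p* = 36.
q* = 666 − 9(36) = 342.

p* = 36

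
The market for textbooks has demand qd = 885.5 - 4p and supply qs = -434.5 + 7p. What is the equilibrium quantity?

q* = 405.5

Set qd = qs: 885.5 - 4p = -434.5 + 7p.
1320 = 11p, so p* = 120.
q* = 885.5 − 4(120) = 405.5.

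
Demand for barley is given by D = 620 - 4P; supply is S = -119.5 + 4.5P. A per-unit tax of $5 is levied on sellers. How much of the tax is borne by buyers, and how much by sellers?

Buyers bear 45/17, sellers bear 40/17

Pre-tax equilibrium: P* = 87, Q* = 272.
Tax on sellers shifts supply to S = -119.5 + 4.5(P − 5) = -142 + 4.5P.
620 - 4P = -142 + 4.5P gives buyer price Pb = 1524/17; sellers receive Ps = 1524/17 − 5 = 1439/17.
New quantity: Q = 620 − 4(1524/17) = 4444/17.
Buyer burden = 1524/17 − 87 = 45/17; seller burden = 87 − 1439/17 = 40/17.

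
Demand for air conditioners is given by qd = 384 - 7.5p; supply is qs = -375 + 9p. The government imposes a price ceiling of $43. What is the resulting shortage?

Equilibrium price would be p* = 46, so the ceiling at 43 binds.
At p = 43: qd = 384 − 7.5(43) = 61.5, qs = -375 + 9(43) = 12.
Shortage = 61.5 − 12 = 49.5.

Shortage = 49.5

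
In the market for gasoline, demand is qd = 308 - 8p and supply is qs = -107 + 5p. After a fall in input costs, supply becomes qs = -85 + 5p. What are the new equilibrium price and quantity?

p' = 393/13, q' = 860/13

Original equilibrium: p* = 415/13, q* = 684/13.
New equilibrium: 308 - 8p = -85 + 5p, so 393 = 13p and p' = 393/13; q' = 308 − 8(393/13) = 860/13.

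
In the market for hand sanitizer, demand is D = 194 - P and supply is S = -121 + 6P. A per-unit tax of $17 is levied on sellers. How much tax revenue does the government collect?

Tax revenue = 15997/7

Pre-tax equilibrium: P* = 45, Q* = 149.
Tax on sellers shifts supply to S = -121 + 6(P − 17) = -223 + 6P.
194 - P = -223 + 6P gives buyer price Pb = 417/7; sellers receive Ps = 417/7 − 17 = 298/7.
New quantity: Q = 194 − 1(417/7) = 941/7.
Revenue = 17 × 941/7 = 15997/7.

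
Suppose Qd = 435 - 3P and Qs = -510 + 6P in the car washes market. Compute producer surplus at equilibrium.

Producer surplus = 1200

Equilibrium: 435 - 3P = -510 + 6P gives P* = 105, Q* = 120.
Supply starts at P = 85 (where Qs = 0).
PS = ½(105 − 85)(120) = 1200.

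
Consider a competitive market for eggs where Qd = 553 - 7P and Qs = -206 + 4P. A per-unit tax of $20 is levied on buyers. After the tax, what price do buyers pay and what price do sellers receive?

Buyers pay 839/11, sellers receive 619/11

Pre-tax equilibrium: P* = 69, Q* = 70.
Tax on buyers shifts demand to Qd = 553 − 7(P + 20) = 413 - 7P.
413 - 7P = -206 + 4P gives seller price Ps = 619/11; buyers pay Pb = 619/11 + 20 = 839/11.
New quantity: Q = 553 − 7(839/11) = 210/11.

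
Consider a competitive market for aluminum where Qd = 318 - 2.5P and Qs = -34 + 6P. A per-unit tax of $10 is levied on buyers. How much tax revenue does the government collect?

Tax revenue = 33460/17

Pre-tax equilibrium: P* = 704/17, Q* = 3646/17.
Tax on buyers shifts demand to Qd = 318 − 2.5(P + 10) = 293 - 2.5P.
293 - 2.5P = -34 + 6P gives seller price Ps = 654/17; buyers pay Pb = 654/17 + 10 = 824/17.
New quantity: Q = 318 − 2.5(824/17) = 3346/17.
Revenue = 10 × 3346/17 = 33460/17.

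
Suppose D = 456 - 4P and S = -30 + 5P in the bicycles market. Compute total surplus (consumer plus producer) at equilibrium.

Total surplus = 12960

Equilibrium: 456 - 4P = -30 + 5P gives P* = 54, Q* = 240.
Demand choke price: P = 114; supply starts at P = 6.
CS = ½(114 − 54)(240) = 7200; PS = ½(54 − 6)(240) = 5760.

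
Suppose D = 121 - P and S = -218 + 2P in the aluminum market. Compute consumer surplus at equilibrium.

Equilibrium: 121 - P = -218 + 2P gives P* = 113, Q* = 8.
Demand choke price (D = 0): P = 121.
CS = ½(121 − 113)(8) = 32.

Consumer surplus = 32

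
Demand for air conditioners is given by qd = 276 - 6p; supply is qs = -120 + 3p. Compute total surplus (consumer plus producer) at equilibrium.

Total surplus = 36

Equilibrium: 276 - 6p = -120 + 3p gives p* = 44, q* = 12.
Demand choke price: p = 46; supply starts at p = 40.
CS = ½(46 − 44)(12) = 12; PS = ½(44 − 40)(12) = 24.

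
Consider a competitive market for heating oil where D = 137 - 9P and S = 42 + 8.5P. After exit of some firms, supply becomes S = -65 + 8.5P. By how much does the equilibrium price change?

ΔP = 214/35

Original equilibrium: P* = 38/7, Q* = 617/7.
New equilibrium: 137 - 9P = -65 + 8.5P, so 202 = 17.5P and P' = 404/35; Q' = 137 − 9(404/35) = 1159/35.
Change in price: 404/35 − 38/7 = 214/35.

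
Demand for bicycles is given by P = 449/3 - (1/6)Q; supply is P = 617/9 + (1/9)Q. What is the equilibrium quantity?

Q* = 292

Set the two price expressions equal: 449/3 - (1/6)Q = 617/9 + (1/9)Q.
730/9 = (5/18)Q, so Q* = 292.
P* = 449/3 − (1/6)(292) = 101.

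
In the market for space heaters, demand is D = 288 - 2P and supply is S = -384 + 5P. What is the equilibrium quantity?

Q* = 96

Set D = S: 288 - 2P = -384 + 5P.
672 = 7P, so P* = 96.
Q* = 288 − 2(96) = 96.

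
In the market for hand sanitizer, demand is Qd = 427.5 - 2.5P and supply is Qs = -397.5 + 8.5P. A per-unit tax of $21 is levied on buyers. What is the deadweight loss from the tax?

Deadweight loss = 37485/88

Pre-tax equilibrium: P* = 75, Q* = 240.
Tax on buyers shifts demand to Qd = 427.5 − 2.5(P + 21) = 375 - 2.5P.
375 - 2.5P = -397.5 + 8.5P gives seller price Ps = 1545/22; buyers pay Pb = 1545/22 + 21 = 2007/22.
New quantity: Q = 427.5 − 2.5(2007/22) = 8775/44.
DWL = ½ × 21 × (240 − 8775/44) = 37485/88.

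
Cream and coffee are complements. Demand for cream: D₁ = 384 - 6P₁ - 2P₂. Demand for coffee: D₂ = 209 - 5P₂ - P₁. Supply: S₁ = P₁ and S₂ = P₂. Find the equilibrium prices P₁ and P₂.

Market 1: 384 - 6P₁ - 2P₂ = P₁ → 7P₁ + 2P₂ = 384.
Market 2: 6P₂ + P₁ = 209.
Eliminating P₂: 6×(1) − 2×(2) gives 40P₁ = 1886, so P₁ = 47.15.
Back-substitute into (2): P₂ = (209 − 1×47.15) / 6 = 26.975.

P₁ = 47.15, P₂ = 26.975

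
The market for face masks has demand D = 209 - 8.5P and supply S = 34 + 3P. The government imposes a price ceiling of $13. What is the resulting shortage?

Shortage = 25.5

Equilibrium price would be P* = 350/23, so the ceiling at 13 binds.
At P = 13: D = 209 − 8.5(13) = 98.5, S = 34 + 3(13) = 73.
Shortage = 98.5 − 73 = 25.5.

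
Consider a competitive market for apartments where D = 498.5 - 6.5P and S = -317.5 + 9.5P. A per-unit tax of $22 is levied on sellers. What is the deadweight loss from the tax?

Pre-tax equilibrium: P* = 51, Q* = 167.
Tax on sellers shifts supply to S = -317.5 + 9.5(P − 22) = -526.5 + 9.5P.
498.5 - 6.5P = -526.5 + 9.5P gives buyer price Pb = 64.0625; sellers receive Ps = 64.0625 − 22 = 42.0625.
New quantity: Q = 498.5 − 6.5(64.0625) = 82.09375.
DWL = ½ × 22 × (167 − 82.09375) = 933.96875.

Deadweight loss = 933.96875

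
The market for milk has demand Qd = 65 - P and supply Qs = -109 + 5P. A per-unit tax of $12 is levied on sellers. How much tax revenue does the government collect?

Pre-tax equilibrium: P* = 29, Q* = 36.
Tax on sellers shifts supply to Qs = -109 + 5(P − 12) = -169 + 5P.
65 - P = -169 + 5P gives buyer price Pb = 39; sellers receive Ps = 39 − 12 = 27.
New quantity: Q = 65 − 1(39) = 26.
Revenue = 12 × 26 = 312.

Tax revenue = 312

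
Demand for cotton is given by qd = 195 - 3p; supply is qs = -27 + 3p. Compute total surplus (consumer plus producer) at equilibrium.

Total surplus = 2352

Equilibrium: 195 - 3p = -27 + 3p gives p* = 37, q* = 84.
Demand choke price: p = 65; supply starts at p = 9.
CS = ½(65 − 37)(84) = 1176; PS = ½(37 − 9)(84) = 1176.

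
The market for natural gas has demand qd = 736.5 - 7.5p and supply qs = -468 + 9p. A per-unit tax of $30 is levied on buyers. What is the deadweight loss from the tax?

Pre-tax equilibrium: p* = 73, q* = 189.
Tax on buyers shifts demand to qd = 736.5 − 7.5(p + 30) = 511.5 - 7.5p.
511.5 - 7.5p = -468 + 9p gives seller price ps = 653/11; buyers pay pb = 653/11 + 30 = 983/11.
New quantity: q = 736.5 − 7.5(983/11) = 729/11.
DWL = ½ × 30 × (189 − 729/11) = 20250/11.

Deadweight loss = 20250/11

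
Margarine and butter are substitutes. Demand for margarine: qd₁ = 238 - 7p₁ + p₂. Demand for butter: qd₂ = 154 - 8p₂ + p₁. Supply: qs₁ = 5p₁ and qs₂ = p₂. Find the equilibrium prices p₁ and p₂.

Market 1: 238 - 7p₁ + p₂ = 5p₁ → 12p₁ - p₂ = 238.
Market 2: 9p₂ - p₁ = 154.
Eliminating p₂: 9×(1) + 1×(2) gives 107p₁ = 2296, so p₁ = 2296/107.
Back-substitute into (2): p₂ = (154 + 1×2296/107) / 9 = 2086/107.

p₁ = 2296/107, p₂ = 2086/107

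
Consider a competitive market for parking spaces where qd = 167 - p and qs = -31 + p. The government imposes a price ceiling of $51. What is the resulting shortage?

Shortage = 96

Equilibrium price would be p* = 99, so the ceiling at 51 binds.
At p = 51: qd = 167 − 1(51) = 116, qs = -31 + 1(51) = 20.
Shortage = 116 − 20 = 96.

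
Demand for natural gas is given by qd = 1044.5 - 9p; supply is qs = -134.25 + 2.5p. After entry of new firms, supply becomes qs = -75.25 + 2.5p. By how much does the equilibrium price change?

Original equilibrium: p* = 102.5, q* = 122.
New equilibrium: 1044.5 - 9p = -75.25 + 2.5p, so 1119.75 = 11.5p and p' = 4479/46; q' = 1044.5 − 9(4479/46) = 3868/23.
Change in price: 4479/46 − 102.5 = -118/23.

Δp = -118/23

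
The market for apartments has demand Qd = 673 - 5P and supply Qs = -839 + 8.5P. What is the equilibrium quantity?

Q* = 113

Set Qd = Qs: 673 - 5P = -839 + 8.5P.
1512 = 13.5P, so P* = 112.
Q* = 673 − 5(112) = 113.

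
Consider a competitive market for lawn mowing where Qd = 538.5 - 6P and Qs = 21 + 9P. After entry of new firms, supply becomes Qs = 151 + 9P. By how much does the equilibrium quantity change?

ΔQ = 52

Original equilibrium: P* = 34.5, Q* = 331.5.
New equilibrium: 538.5 - 6P = 151 + 9P, so 387.5 = 15P and P' = 155/6; Q' = 538.5 − 6(155/6) = 383.5.
Change in quantity: 383.5 − 331.5 = 52.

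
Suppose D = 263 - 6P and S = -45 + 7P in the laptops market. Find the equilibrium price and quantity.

P* = 308/13, Q* = 1571/13

Set D = S: 263 - 6P = -45 + 7P.
308 = 13P, so P* = 308/13.
Q* = 263 − 6(308/13) = 1571/13.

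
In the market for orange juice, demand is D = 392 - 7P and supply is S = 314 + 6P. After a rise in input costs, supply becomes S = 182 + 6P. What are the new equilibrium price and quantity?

P' = 210/13, Q' = 3626/13

Original equilibrium: P* = 6, Q* = 350.
New equilibrium: 392 - 7P = 182 + 6P, so 210 = 13P and P' = 210/13; Q' = 392 − 7(210/13) = 3626/13.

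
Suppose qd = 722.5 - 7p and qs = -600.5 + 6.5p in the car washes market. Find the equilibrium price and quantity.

p* = 98, q* = 36.5

Set qd = qs: 722.5 - 7p = -600.5 + 6.5p.
1323 = 13.5p, so p* = 98.
q* = 722.5 − 7(98) = 36.5.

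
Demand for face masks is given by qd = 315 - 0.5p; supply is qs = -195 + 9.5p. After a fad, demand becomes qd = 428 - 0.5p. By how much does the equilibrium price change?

Δp = 11.3

Original equilibrium: p* = 51, q* = 289.5.
New equilibrium: 428 - 0.5p = -195 + 9.5p, so 623 = 10p and p' = 62.3; q' = 428 − 0.5(62.3) = 396.85.
Change in price: 62.3 − 51 = 11.3.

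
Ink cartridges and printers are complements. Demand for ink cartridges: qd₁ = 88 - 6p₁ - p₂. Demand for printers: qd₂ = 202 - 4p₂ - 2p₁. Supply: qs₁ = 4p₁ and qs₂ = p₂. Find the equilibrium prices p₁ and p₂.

p₁ = 119/24, p₂ = 461/12

Market 1: 88 - 6p₁ - p₂ = 4p₁ → 10p₁ + p₂ = 88.
Market 2: 5p₂ + 2p₁ = 202.
Eliminating p₂: 5×(1) − 1×(2) gives 48p₁ = 238, so p₁ = 119/24.
Back-substitute into (2): p₂ = (202 − 2×119/24) / 5 = 461/12.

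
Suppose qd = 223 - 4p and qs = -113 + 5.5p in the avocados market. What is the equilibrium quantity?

q* = 1549/19

Set qd = qs: 223 - 4p = -113 + 5.5p.
336 = 9.5p, so p* = 672/19.
q* = 223 − 4(672/19) = 1549/19.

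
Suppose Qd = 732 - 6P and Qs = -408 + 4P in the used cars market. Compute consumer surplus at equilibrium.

Equilibrium: 732 - 6P = -408 + 4P gives P* = 114, Q* = 48.
Demand choke price (Qd = 0): P = 122.
CS = ½(122 − 114)(48) = 192.

Consumer surplus = 192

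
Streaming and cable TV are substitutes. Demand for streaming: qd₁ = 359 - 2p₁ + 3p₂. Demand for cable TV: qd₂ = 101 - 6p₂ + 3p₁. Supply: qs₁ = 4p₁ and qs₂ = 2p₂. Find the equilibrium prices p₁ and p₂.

Market 1: 359 - 2p₁ + 3p₂ = 4p₁ → 6p₁ - 3p₂ = 359.
Market 2: 8p₂ - 3p₁ = 101.
Eliminating p₂: 8×(1) + 3×(2) gives 39p₁ = 3175, so p₁ = 3175/39.
Back-substitute into (2): p₂ = (101 + 3×3175/39) / 8 = 561/13.

p₁ = 3175/39, p₂ = 561/13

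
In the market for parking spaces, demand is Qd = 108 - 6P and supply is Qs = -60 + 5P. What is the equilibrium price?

P* = 168/11

Set Qd = Qs: 108 - 6P = -60 + 5P.
168 = 11P, so P* = 168/11.
Q* = 108 − 6(168/11) = 180/11.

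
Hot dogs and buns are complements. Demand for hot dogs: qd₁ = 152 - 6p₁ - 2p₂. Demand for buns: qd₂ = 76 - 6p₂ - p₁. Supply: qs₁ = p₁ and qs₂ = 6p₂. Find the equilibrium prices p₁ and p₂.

Market 1: 152 - 6p₁ - 2p₂ = p₁ → 7p₁ + 2p₂ = 152.
Market 2: 12p₂ + p₁ = 76.
Eliminating p₂: 12×(1) − 2×(2) gives 82p₁ = 1672, so p₁ = 836/41.
Back-substitute into (2): p₂ = (76 − 1×836/41) / 12 = 190/41.

p₁ = 836/41, p₂ = 190/41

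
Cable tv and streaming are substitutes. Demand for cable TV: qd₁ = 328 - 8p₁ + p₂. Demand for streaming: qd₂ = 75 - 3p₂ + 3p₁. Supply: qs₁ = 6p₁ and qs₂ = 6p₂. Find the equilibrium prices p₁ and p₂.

Market 1: 328 - 8p₁ + p₂ = 6p₁ → 14p₁ - p₂ = 328.
Market 2: 9p₂ - 3p₁ = 75.
Eliminating p₂: 9×(1) + 1×(2) gives 123p₁ = 3027, so p₁ = 1009/41.
Back-substitute into (2): p₂ = (75 + 3×1009/41) / 9 = 678/41.

p₁ = 1009/41, p₂ = 678/41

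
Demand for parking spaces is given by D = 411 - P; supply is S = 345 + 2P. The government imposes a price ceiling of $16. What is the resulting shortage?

Equilibrium price would be P* = 22, so the ceiling at 16 binds.
At P = 16: D = 411 − 1(16) = 395, S = 345 + 2(16) = 377.
Shortage = 395 − 377 = 18.

Shortage = 18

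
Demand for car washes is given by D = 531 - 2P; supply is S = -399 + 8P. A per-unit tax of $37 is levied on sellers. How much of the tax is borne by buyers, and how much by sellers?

Pre-tax equilibrium: P* = 93, Q* = 345.
Tax on sellers shifts supply to S = -399 + 8(P − 37) = -695 + 8P.
531 - 2P = -695 + 8P gives buyer price Pb = 122.6; sellers receive Ps = 122.6 − 37 = 85.6.
New quantity: Q = 531 − 2(122.6) = 285.8.
Buyer burden = 122.6 − 93 = 29.6; seller burden = 93 − 85.6 = 7.4.

Buyers bear $29.6, sellers bear $7.4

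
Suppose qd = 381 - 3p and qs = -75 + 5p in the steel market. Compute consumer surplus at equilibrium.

Consumer surplus = 7350

Equilibrium: 381 - 3p = -75 + 5p gives p* = 57, q* = 210.
Demand choke price (qd = 0): p = 127.
CS = ½(127 − 57)(210) = 7350.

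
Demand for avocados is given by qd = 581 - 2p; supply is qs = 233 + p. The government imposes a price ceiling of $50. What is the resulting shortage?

Equilibrium price would be p* = 116, so the ceiling at 50 binds.
At p = 50: qd = 581 − 2(50) = 481, qs = 233 + 1(50) = 283.
Shortage = 481 − 283 = 198.

Shortage = 198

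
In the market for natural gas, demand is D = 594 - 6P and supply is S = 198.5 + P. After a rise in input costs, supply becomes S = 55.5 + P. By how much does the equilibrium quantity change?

ΔQ = -858/7

Original equilibrium: P* = 56.5, Q* = 255.
New equilibrium: 594 - 6P = 55.5 + P, so 538.5 = 7P and P' = 1077/14; Q' = 594 − 6(1077/14) = 927/7.
Change in quantity: 927/7 − 255 = -858/7.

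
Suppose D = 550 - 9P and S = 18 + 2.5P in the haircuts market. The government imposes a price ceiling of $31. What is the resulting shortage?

Shortage = 175.5

Equilibrium price would be P* = 1064/23, so the ceiling at 31 binds.
At P = 31: D = 550 − 9(31) = 271, S = 18 + 2.5(31) = 95.5.
Shortage = 271 − 95.5 = 175.5.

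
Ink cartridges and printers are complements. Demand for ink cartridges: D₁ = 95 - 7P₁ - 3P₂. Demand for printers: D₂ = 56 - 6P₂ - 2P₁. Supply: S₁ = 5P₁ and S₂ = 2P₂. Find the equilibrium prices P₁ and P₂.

P₁ = 296/45, P₂ = 241/45

Market 1: 95 - 7P₁ - 3P₂ = 5P₁ → 12P₁ + 3P₂ = 95.
Market 2: 8P₂ + 2P₁ = 56.
Eliminating P₂: 8×(1) − 3×(2) gives 90P₁ = 592, so P₁ = 296/45.
Back-substitute into (2): P₂ = (56 − 2×296/45) / 8 = 241/45.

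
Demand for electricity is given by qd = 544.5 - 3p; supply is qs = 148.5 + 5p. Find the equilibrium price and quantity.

p* = 49.5, q* = 396

Set qd = qs: 544.5 - 3p = 148.5 + 5p.
396 = 8p, so p* = 49.5.
q* = 544.5 − 3(49.5) = 396.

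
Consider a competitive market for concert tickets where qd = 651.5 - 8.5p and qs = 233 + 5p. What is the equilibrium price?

p* = 31

Set qd = qs: 651.5 - 8.5p = 233 + 5p.
418.5 = 13.5p, so p* = 31.
q* = 651.5 − 8.5(31) = 388.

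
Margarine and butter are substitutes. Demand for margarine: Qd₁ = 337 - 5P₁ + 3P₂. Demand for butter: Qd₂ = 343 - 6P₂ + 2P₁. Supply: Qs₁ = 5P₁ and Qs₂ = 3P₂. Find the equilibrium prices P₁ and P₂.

Market 1: 337 - 5P₁ + 3P₂ = 5P₁ → 10P₁ - 3P₂ = 337.
Market 2: 9P₂ - 2P₁ = 343.
Eliminating P₂: 9×(1) + 3×(2) gives 84P₁ = 4062, so P₁ = 677/14.
Back-substitute into (2): P₂ = (343 + 2×677/14) / 9 = 342/7.

P₁ = 677/14, P₂ = 342/7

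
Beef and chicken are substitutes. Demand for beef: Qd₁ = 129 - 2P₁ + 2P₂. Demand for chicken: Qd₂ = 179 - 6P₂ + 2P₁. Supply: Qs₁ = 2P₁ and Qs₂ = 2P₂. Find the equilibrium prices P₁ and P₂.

Market 1: 129 - 2P₁ + 2P₂ = 2P₁ → 4P₁ - 2P₂ = 129.
Market 2: 8P₂ - 2P₁ = 179.
Eliminating P₂: 8×(1) + 2×(2) gives 28P₁ = 1390, so P₁ = 695/14.
Back-substitute into (2): P₂ = (179 + 2×695/14) / 8 = 487/14.

P₁ = 695/14, P₂ = 487/14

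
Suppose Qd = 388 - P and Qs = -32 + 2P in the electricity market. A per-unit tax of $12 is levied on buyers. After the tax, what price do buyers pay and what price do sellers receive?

Buyers pay $148, sellers receive $136

Pre-tax equilibrium: P* = 140, Q* = 248.
Tax on buyers shifts demand to Qd = 388 − 1(P + 12) = 376 - P.
376 - P = -32 + 2P gives seller price Ps = 136; buyers pay Pb = 136 + 12 = 148.
New quantity: Q = 388 − 1(148) = 240.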